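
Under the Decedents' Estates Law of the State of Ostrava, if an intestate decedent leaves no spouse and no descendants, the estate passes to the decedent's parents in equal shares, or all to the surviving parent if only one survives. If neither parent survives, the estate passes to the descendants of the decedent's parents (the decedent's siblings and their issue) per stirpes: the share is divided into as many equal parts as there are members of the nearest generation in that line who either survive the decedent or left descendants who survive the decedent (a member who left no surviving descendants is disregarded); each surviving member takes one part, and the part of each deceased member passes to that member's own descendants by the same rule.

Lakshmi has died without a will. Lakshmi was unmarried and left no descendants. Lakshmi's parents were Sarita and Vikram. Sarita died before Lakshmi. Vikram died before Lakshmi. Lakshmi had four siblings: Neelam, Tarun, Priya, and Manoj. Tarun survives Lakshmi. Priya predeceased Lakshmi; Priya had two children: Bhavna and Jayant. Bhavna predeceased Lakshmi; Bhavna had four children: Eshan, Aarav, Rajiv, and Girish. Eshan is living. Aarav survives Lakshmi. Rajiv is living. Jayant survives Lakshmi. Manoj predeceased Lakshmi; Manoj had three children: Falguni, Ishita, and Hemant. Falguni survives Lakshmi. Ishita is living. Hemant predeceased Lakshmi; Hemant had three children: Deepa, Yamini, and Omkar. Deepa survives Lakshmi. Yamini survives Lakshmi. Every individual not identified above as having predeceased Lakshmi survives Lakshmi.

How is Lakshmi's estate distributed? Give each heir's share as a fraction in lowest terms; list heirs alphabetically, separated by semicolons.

Aarav 1/32; Deepa 1/36; Eshan 1/32; Falguni 1/12; Girish 1/32; Ishita 1/12; Jayant 1/8; Neelam 1/4; Omkar 1/36; Rajiv 1/32; Tarun 1/4; Yamini 1/36

Neither parent survives and there are no descendants, so the estate passes to Lakshmi's siblings and their issue per stirpes.
The estate is divided into 4 equal shares of 1/4 among Neelam, Tarun, Priya, Manoj.
Neelam is living and takes 1/4.
Tarun is living and takes 1/4.
Priya predeceased; the 1/4 allotted to Priya's branch passes to Priya's issue by representation.
The 1/4 is divided into 2 equal shares of 1/8 among Bhavna, Jayant.
Bhavna predeceased; the 1/8 allotted to Bhavna's branch passes to Bhavna's issue by representation.
The 1/8 is divided into 4 equal shares of 1/32 among Eshan, Aarav, Rajiv, Girish.
Eshan is living and takes 1/32.
Aarav is living and takes 1/32.
Rajiv is living and takes 1/32.
Girish is living and takes 1/32.
Jayant is living and takes 1/8.
Manoj predeceased; the 1/4 allotted to Manoj's branch passes to Manoj's issue by representation.
The 1/4 is divided into 3 equal shares of 1/12 among Falguni, Ishita, Hemant.
Falguni is living and takes 1/12.
Ishita is living and takes 1/12.
Hemant predeceased; the 1/12 allotted to Hemant's branch passes to Hemant's issue by representation.
The 1/12 is divided into 3 equal shares of 1/36 among Deepa, Yamini, Omkar.
Deepa is living and takes 1/36.
Yamini is living and takes 1/36.
Omkar is living and takes 1/36.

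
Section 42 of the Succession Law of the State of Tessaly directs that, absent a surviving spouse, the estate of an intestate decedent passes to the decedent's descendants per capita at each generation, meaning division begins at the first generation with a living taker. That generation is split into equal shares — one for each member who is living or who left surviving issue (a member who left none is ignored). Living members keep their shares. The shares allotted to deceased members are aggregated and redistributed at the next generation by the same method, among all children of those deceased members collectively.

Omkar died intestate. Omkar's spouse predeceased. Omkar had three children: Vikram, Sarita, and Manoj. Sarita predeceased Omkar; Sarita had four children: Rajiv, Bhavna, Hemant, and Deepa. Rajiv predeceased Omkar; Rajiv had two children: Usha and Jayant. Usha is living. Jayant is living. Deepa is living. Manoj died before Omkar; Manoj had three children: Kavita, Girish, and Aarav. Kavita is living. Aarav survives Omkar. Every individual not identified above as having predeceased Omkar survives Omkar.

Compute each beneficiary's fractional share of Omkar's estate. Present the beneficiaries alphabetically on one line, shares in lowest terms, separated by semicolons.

Aarav 2/21; Bhavna 2/21; Deepa 2/21; Girish 2/21; Hemant 2/21; Jayant 1/21; Kavita 2/21; Usha 1/21; Vikram 1/3

There is no surviving spouse, so the entire estate passes to Omkar's descendants per capita at each generation.
At generation 1 (Vikram, Sarita, Manoj) there are 3 shares of (1)/3 = 1/3 each.
Living: Vikram — each takes 1/3.
Deceased: Sarita and Manoj. Their combined 2/3 is pooled and carried to generation 2.
At generation 2 (Rajiv, Bhavna, Hemant, Deepa, Kavita, Girish, Aarav) there are 7 shares of (2/3)/7 = 2/21 each.
Living: Bhavna, Hemant, Deepa, Kavita, Girish, and Aarav — each takes 2/21.
Deceased: Rajiv. That 2/21 share is carried to generation 3.
At generation 3 (Usha, Jayant) there are 2 shares of (2/21)/2 = 1/21 each.
Living: Usha and Jayant — each takes 1/21.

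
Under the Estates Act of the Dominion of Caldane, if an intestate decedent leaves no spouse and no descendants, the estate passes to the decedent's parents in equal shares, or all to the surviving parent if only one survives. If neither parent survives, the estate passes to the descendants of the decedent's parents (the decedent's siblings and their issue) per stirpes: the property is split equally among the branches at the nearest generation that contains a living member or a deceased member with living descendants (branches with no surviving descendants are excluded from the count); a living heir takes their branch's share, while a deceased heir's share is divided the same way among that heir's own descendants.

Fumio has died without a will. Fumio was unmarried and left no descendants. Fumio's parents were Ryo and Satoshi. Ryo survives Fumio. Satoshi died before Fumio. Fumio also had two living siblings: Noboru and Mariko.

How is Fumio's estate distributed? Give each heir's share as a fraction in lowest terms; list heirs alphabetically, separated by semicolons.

Only one parent, Ryo, survives, so Ryo takes the entire estate. The siblings take nothing because a surviving parent has priority.

Ryo 1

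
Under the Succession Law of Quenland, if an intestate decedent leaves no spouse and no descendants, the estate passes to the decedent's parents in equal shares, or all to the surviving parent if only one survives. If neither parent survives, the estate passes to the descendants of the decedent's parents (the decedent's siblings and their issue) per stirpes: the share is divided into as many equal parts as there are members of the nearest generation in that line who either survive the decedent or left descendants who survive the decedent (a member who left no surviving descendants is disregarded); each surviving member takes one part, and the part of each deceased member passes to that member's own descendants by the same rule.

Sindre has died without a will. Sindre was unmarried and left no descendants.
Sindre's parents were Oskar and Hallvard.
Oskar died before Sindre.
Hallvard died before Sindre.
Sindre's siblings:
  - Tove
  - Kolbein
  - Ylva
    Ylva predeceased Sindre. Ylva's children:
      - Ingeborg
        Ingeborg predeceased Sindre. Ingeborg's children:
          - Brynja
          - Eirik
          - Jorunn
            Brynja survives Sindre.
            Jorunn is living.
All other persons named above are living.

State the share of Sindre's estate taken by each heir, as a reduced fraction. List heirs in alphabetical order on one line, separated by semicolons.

Brynja 1/9; Eirik 1/9; Jorunn 1/9; Kolbein 1/3; Tove 1/3

Neither parent survives and there are no descendants, so the estate passes to Sindre's siblings and their issue per stirpes.
The estate is divided into 3 equal shares of 1/3 among Tove, Kolbein, Ylva.
Tove is living and takes 1/3.
Kolbein is living and takes 1/3.
Ylva predeceased; the 1/3 allotted to Ylva's branch passes to Ylva's issue by representation.
Ingeborg's line is the sole branch at this level, so the full 1/3 passes to Ingeborg's issue by representation.
The 1/3 is divided into 3 equal shares of 1/9 among Brynja, Eirik, Jorunn.
Brynja is living and takes 1/9.
Eirik is living and takes 1/9.
Jorunn is living and takes 1/9.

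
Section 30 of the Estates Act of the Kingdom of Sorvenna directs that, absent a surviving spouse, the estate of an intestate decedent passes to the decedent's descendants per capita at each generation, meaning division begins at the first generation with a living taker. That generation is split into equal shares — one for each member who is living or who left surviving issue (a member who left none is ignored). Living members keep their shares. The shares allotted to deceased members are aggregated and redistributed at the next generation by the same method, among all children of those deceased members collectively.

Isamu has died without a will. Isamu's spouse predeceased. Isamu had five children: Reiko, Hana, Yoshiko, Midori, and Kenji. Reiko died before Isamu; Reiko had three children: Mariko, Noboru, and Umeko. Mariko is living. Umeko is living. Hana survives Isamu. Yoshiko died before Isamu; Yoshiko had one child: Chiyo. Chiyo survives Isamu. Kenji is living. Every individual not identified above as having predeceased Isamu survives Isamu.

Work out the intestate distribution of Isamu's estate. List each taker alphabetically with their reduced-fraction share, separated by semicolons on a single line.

There is no surviving spouse, so the entire estate passes to Isamu's descendants per capita at each generation.
At generation 1 (Reiko, Hana, Yoshiko, Midori, Kenji) there are 5 shares of (1)/5 = 1/5 each.
Living: Hana, Midori, and Kenji — each takes 1/5.
Deceased: Reiko and Yoshiko. Their combined 2/5 is pooled and carried to generation 2.
At generation 2 (Mariko, Noboru, Umeko, Chiyo) there are 4 shares of (2/5)/4 = 1/10 each.
Living: Mariko, Noboru, Umeko, and Chiyo — each takes 1/10.

Chiyo 1/10; Hana 1/5; Kenji 1/5; Mariko 1/10; Midori 1/5; Noboru 1/10; Umeko 1/10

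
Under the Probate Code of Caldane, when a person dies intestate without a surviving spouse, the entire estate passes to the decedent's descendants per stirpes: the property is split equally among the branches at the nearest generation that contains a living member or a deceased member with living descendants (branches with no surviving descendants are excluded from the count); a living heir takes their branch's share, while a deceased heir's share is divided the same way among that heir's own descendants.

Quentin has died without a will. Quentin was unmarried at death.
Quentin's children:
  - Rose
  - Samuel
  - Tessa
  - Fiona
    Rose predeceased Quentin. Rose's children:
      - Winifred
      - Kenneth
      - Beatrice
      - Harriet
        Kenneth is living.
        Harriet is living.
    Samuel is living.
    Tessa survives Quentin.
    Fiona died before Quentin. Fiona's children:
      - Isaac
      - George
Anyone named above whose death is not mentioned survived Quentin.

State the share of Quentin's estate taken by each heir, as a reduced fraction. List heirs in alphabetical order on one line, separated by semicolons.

Beatrice 1/16; George 1/8; Harriet 1/16; Isaac 1/8; Kenneth 1/16; Samuel 1/4; Tessa 1/4; Winifred 1/16

There is no surviving spouse, so the entire estate passes to Quentin's descendants per stirpes.
The estate is divided into 4 equal shares of 1/4 among Rose, Samuel, Tessa, Fiona.
Rose predeceased; the 1/4 allotted to Rose's branch passes to Rose's issue by representation.
The 1/4 is divided into 4 equal shares of 1/16 among Winifred, Kenneth, Beatrice, Harriet.
Winifred is living and takes 1/16.
Kenneth is living and takes 1/16.
Beatrice is living and takes 1/16.
Harriet is living and takes 1/16.
Samuel is living and takes 1/4.
Tessa is living and takes 1/4.
Fiona predeceased; the 1/4 allotted to Fiona's branch passes to Fiona's issue by representation.
The 1/4 is divided into 2 equal shares of 1/8 among Isaac, George.
Isaac is living and takes 1/8.
George is living and takes 1/8.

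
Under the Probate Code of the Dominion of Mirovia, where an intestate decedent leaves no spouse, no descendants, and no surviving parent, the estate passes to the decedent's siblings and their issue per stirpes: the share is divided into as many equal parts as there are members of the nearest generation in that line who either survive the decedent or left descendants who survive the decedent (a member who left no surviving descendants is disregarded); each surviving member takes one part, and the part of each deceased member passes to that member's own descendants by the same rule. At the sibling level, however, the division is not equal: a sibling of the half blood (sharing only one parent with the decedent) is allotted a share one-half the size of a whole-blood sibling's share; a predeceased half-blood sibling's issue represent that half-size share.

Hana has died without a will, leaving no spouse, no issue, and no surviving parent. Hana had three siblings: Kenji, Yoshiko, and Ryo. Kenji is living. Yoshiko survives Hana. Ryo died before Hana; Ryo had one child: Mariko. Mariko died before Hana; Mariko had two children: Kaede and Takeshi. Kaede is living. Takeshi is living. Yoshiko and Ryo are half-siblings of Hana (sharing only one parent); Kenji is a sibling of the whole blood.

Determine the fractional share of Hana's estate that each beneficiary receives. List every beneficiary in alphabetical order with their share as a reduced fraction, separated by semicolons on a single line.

Kaede 1/8; Kenji 1/2; Takeshi 1/8; Yoshiko 1/4

No spouse, descendants, or parent survives, so the estate passes to Hana's siblings per stirpes.
Half-blood siblings count for one-half the weight of whole-blood siblings at the initial division.
Dividing 1 in proportion to weights (total weight 2): Kenji (weight 1) → 1/2; Yoshiko (weight 1/2) → 1/4; Ryo (weight 1/2) → 1/4.
Kenji is living and takes 1/2.
Yoshiko is living and takes 1/4.
Ryo predeceased; the 1/4 allotted to Ryo's branch passes to Ryo's issue by representation.
Mariko's line is the sole branch at this level, so the full 1/4 passes to Mariko's issue by representation.
The 1/4 is divided into 2 equal shares of 1/8 among Kaede, Takeshi.
Kaede is living and takes 1/8.
Takeshi is living and takes 1/8.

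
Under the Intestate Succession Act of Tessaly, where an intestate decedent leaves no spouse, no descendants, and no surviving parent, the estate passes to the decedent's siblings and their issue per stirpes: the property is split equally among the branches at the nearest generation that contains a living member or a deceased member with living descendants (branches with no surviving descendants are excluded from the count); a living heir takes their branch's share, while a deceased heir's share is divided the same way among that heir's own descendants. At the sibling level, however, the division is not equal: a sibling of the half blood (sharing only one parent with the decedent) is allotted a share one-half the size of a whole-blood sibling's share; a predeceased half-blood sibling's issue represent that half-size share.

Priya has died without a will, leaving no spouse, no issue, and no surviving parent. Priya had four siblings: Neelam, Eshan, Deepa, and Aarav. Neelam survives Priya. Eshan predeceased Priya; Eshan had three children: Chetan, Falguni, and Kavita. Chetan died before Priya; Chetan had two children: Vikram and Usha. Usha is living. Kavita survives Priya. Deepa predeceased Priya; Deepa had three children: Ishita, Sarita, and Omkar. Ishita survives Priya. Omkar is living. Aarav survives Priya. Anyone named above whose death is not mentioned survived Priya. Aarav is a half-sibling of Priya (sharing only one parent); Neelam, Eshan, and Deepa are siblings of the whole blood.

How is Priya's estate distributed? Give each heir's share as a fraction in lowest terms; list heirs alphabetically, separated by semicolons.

No spouse, descendants, or parent survives, so the estate passes to Priya's siblings per stirpes.
Half-blood siblings count for one-half the weight of whole-blood siblings at the initial division.
Dividing 1 in proportion to weights (total weight 7/2): Neelam (weight 1) → 2/7; Eshan (weight 1) → 2/7; Deepa (weight 1) → 2/7; Aarav (weight 1/2) → 1/7.
Neelam is living and takes 2/7.
Eshan predeceased; the 2/7 allotted to Eshan's branch passes to Eshan's issue by representation.
The 2/7 is divided into 3 equal shares of 2/21 among Chetan, Falguni, Kavita.
Chetan predeceased; the 2/21 allotted to Chetan's branch passes to Chetan's issue by representation.
The 2/21 is divided into 2 equal shares of 1/21 among Vikram, Usha.
Vikram is living and takes 1/21.
Usha is living and takes 1/21.
Falguni is living and takes 2/21.
Kavita is living and takes 2/21.
Deepa predeceased; the 2/7 allotted to Deepa's branch passes to Deepa's issue by representation.
The 2/7 is divided into 3 equal shares of 2/21 among Ishita, Sarita, Omkar.
Ishita is living and takes 2/21.
Sarita is living and takes 2/21.
Omkar is living and takes 2/21.
Aarav is living and takes 1/7.

Aarav 1/7; Falguni 2/21; Ishita 2/21; Kavita 2/21; Neelam 2/7; Omkar 2/21; Sarita 2/21; Usha 1/21; Vikram 1/21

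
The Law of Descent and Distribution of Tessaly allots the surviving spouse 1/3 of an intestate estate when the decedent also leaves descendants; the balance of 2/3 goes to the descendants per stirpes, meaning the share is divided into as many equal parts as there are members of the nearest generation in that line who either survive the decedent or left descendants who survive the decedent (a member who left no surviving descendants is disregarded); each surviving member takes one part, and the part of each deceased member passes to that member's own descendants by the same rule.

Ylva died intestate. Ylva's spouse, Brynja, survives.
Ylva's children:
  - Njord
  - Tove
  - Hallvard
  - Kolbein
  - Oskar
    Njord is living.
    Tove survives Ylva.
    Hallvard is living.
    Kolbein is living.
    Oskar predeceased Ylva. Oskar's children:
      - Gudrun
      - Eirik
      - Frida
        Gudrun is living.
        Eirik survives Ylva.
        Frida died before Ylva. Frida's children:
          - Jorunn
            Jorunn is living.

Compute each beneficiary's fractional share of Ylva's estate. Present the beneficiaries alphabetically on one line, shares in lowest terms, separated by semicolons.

Brynja, as surviving spouse, takes 1/3.
The remaining 2/3 passes to Ylva's descendants per stirpes.
The 2/3 is divided into 5 equal shares of 2/15 among Njord, Tove, Hallvard, Kolbein, Oskar.
Njord is living and takes 2/15.
Tove is living and takes 2/15.
Hallvard is living and takes 2/15.
Kolbein is living and takes 2/15.
Oskar predeceased; the 2/15 allotted to Oskar's branch passes to Oskar's issue by representation.
The 2/15 is divided into 3 equal shares of 2/45 among Gudrun, Eirik, Frida.
Gudrun is living and takes 2/45.
Eirik is living and takes 2/45.
Frida predeceased; the 2/45 allotted to Frida's branch passes to Frida's issue by representation.
Jorunn is the sole taker at this level and receives the full 2/45.

Brynja 1/3; Eirik 2/45; Gudrun 2/45; Hallvard 2/15; Jorunn 2/45; Kolbein 2/15; Njord 2/15; Tove 2/15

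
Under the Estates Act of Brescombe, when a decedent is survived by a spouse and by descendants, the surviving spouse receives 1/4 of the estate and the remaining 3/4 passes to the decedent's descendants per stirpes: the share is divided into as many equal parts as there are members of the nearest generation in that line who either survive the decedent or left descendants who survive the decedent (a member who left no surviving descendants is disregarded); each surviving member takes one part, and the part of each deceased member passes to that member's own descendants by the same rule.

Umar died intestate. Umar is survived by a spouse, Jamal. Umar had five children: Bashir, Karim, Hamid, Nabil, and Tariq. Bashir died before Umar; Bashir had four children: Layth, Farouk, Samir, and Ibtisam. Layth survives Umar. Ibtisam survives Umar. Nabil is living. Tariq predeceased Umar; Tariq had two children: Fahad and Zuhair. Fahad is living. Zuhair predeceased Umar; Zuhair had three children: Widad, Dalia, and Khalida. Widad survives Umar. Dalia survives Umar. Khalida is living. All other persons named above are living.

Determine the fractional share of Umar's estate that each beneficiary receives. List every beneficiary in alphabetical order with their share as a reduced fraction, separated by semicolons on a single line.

Jamal, as surviving spouse, takes 1/4.
The remaining 3/4 passes to Umar's descendants per stirpes.
The 3/4 is divided into 5 equal shares of 3/20 among Bashir, Karim, Hamid, Nabil, Tariq.
Bashir predeceased; the 3/20 allotted to Bashir's branch passes to Bashir's issue by representation.
The 3/20 is divided into 4 equal shares of 3/80 among Layth, Farouk, Samir, Ibtisam.
Layth is living and takes 3/80.
Farouk is living and takes 3/80.
Samir is living and takes 3/80.
Ibtisam is living and takes 3/80.
Karim is living and takes 3/20.
Hamid is living and takes 3/20.
Nabil is living and takes 3/20.
Tariq predeceased; the 3/20 allotted to Tariq's branch passes to Tariq's issue by representation.
The 3/20 is divided into 2 equal shares of 3/40 among Fahad, Zuhair.
Fahad is living and takes 3/40.
Zuhair predeceased; the 3/40 allotted to Zuhair's branch passes to Zuhair's issue by representation.
The 3/40 is divided into 3 equal shares of 1/40 among Widad, Dalia, Khalida.
Widad is living and takes 1/40.
Dalia is living and takes 1/40.
Khalida is living and takes 1/40.

Dalia 1/40; Fahad 3/40; Farouk 3/80; Hamid 3/20; Ibtisam 3/80; Jamal 1/4; Karim 3/20; Khalida 1/40; Layth 3/80; Nabil 3/20; Samir 3/80; Widad 1/40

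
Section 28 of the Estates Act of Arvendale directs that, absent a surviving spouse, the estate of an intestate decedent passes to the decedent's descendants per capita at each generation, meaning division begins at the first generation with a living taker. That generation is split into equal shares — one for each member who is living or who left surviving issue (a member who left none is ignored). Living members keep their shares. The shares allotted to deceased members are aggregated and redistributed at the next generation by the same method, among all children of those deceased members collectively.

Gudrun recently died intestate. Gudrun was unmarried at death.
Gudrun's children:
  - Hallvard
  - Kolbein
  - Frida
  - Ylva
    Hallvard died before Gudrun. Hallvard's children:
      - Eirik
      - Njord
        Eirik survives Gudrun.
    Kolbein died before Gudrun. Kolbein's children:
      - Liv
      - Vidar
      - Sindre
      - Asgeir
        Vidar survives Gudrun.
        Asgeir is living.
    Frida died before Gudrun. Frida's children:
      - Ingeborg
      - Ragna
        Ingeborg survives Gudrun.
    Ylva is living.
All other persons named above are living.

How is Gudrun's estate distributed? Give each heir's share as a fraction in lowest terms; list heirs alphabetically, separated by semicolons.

Asgeir 3/32; Eirik 3/32; Ingeborg 3/32; Liv 3/32; Njord 3/32; Ragna 3/32; Sindre 3/32; Vidar 3/32; Ylva 1/4

There is no surviving spouse, so the entire estate passes to Gudrun's descendants per capita at each generation.
At generation 1 (Hallvard, Kolbein, Frida, Ylva) there are 4 shares of (1)/4 = 1/4 each.
Living: Ylva — each takes 1/4.
Deceased: Hallvard, Kolbein, and Frida. Their combined 3/4 is pooled and carried to generation 2.
At generation 2 (Eirik, Njord, Liv, Vidar, Sindre, Asgeir, Ingeborg, Ragna) there are 8 shares of (3/4)/8 = 3/32 each.
Living: Eirik, Njord, Liv, Vidar, Sindre, Asgeir, Ingeborg, and Ragna — each takes 3/32.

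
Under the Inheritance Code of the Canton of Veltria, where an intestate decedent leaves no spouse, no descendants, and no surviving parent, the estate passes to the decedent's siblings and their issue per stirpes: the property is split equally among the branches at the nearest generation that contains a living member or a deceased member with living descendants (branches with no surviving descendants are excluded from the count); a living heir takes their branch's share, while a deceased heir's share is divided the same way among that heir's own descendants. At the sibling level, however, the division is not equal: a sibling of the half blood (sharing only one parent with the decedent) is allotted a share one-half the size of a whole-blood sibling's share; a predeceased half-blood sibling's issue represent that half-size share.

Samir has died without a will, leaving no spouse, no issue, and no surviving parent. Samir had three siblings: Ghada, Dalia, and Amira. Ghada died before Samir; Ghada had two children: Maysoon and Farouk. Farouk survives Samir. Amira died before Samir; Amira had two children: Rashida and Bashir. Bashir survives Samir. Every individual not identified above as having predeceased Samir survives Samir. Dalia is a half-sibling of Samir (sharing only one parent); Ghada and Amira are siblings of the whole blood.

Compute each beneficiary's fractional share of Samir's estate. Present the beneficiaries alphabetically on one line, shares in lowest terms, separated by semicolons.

No spouse, descendants, or parent survives, so the estate passes to Samir's siblings per stirpes.
Half-blood siblings count for one-half the weight of whole-blood siblings at the initial division.
Dividing 1 in proportion to weights (total weight 5/2): Ghada (weight 1) → 2/5; Dalia (weight 1/2) → 1/5; Amira (weight 1) → 2/5.
Ghada predeceased; the 2/5 allotted to Ghada's branch passes to Ghada's issue by representation.
The 2/5 is divided into 2 equal shares of 1/5 among Maysoon, Farouk.
Maysoon is living and takes 1/5.
Farouk is living and takes 1/5.
Dalia is living and takes 1/5.
Amira predeceased; the 2/5 allotted to Amira's branch passes to Amira's issue by representation.
The 2/5 is divided into 2 equal shares of 1/5 among Rashida, Bashir.
Rashida is living and takes 1/5.
Bashir is living and takes 1/5.

Bashir 1/5; Dalia 1/5; Farouk 1/5; Maysoon 1/5; Rashida 1/5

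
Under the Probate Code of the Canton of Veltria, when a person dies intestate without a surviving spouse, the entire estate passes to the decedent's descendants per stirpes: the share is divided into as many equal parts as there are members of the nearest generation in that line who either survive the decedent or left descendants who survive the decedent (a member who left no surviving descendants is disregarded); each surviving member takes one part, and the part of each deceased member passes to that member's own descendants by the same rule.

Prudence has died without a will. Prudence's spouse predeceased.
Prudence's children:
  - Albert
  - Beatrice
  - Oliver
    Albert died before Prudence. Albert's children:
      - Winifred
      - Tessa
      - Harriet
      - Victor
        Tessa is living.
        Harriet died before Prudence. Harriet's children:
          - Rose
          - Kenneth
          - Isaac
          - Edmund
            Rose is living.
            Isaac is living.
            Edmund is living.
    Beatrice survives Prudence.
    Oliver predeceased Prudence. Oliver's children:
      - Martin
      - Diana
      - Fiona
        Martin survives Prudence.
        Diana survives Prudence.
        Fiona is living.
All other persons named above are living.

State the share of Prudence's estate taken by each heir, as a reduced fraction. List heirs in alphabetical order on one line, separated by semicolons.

There is no surviving spouse, so the entire estate passes to Prudence's descendants per stirpes.
The estate is divided into 3 equal shares of 1/3 among Albert, Beatrice, Oliver.
Albert predeceased; the 1/3 allotted to Albert's branch passes to Albert's issue by representation.
The 1/3 is divided into 4 equal shares of 1/12 among Winifred, Tessa, Harriet, Victor.
Winifred is living and takes 1/12.
Tessa is living and takes 1/12.
Harriet predeceased; the 1/12 allotted to Harriet's branch passes to Harriet's issue by representation.
The 1/12 is divided into 4 equal shares of 1/48 among Rose, Kenneth, Isaac, Edmund.
Rose is living and takes 1/48.
Kenneth is living and takes 1/48.
Isaac is living and takes 1/48.
Edmund is living and takes 1/48.
Victor is living and takes 1/12.
Beatrice is living and takes 1/3.
Oliver predeceased; the 1/3 allotted to Oliver's branch passes to Oliver's issue by representation.
The 1/3 is divided into 3 equal shares of 1/9 among Martin, Diana, Fiona.
Martin is living and takes 1/9.
Diana is living and takes 1/9.
Fiona is living and takes 1/9.

Beatrice 1/3; Diana 1/9; Edmund 1/48; Fiona 1/9; Isaac 1/48; Kenneth 1/48; Martin 1/9; Rose 1/48; Tessa 1/12; Victor 1/12; Winifred 1/12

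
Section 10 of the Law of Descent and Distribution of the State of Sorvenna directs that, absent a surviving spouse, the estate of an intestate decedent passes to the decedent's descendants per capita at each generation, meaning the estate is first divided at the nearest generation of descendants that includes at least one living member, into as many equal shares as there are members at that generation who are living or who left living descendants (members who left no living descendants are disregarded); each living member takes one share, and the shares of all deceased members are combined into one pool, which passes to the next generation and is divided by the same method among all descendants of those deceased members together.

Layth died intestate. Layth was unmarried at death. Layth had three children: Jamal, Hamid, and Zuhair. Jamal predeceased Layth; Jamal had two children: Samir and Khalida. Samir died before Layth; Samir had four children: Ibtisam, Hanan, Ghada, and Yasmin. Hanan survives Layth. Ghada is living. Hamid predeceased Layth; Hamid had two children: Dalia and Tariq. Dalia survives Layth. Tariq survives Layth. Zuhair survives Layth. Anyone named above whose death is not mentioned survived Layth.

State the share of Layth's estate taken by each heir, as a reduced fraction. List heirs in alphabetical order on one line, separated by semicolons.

There is no surviving spouse, so the entire estate passes to Layth's descendants per capita at each generation.
At generation 1 (Jamal, Hamid, Zuhair) there are 3 shares of (1)/3 = 1/3 each.
Living: Zuhair — each takes 1/3.
Deceased: Jamal and Hamid. Their combined 2/3 is pooled and carried to generation 2.
At generation 2 (Samir, Khalida, Dalia, Tariq) there are 4 shares of (2/3)/4 = 1/6 each.
Living: Khalida, Dalia, and Tariq — each takes 1/6.
Deceased: Samir. That 1/6 share is carried to generation 3.
At generation 3 (Ibtisam, Hanan, Ghada, Yasmin) there are 4 shares of (1/6)/4 = 1/24 each.
Living: Ibtisam, Hanan, Ghada, and Yasmin — each takes 1/24.

Dalia 1/6; Ghada 1/24; Hanan 1/24; Ibtisam 1/24; Khalida 1/6; Tariq 1/6; Yasmin 1/24; Zuhair 1/3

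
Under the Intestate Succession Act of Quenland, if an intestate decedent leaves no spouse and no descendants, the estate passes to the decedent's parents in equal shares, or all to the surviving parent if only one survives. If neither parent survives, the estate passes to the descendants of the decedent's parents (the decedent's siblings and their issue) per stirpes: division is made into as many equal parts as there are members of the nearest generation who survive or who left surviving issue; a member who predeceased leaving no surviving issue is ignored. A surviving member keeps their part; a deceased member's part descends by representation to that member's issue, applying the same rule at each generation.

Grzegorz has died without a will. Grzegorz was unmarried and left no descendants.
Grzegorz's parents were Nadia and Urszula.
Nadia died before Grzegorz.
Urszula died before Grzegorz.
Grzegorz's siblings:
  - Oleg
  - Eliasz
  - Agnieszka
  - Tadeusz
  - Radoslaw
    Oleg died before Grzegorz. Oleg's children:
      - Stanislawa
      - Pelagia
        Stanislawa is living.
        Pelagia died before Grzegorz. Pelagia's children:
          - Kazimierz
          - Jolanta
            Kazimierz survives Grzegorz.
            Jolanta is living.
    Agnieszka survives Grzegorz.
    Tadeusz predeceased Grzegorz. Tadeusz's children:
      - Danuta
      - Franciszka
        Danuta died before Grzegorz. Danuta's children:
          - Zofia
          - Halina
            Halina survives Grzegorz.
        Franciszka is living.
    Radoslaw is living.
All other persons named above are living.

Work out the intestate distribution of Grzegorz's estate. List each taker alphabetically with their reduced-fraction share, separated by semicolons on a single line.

Agnieszka 1/5; Eliasz 1/5; Franciszka 1/10; Halina 1/20; Jolanta 1/20; Kazimierz 1/20; Radoslaw 1/5; Stanislawa 1/10; Zofia 1/20

Neither parent survives and there are no descendants, so the estate passes to Grzegorz's siblings and their issue per stirpes.
The estate is divided into 5 equal shares of 1/5 among Oleg, Eliasz, Agnieszka, Tadeusz, Radoslaw.
Oleg predeceased; the 1/5 allotted to Oleg's branch passes to Oleg's issue by representation.
The 1/5 is divided into 2 equal shares of 1/10 among Stanislawa, Pelagia.
Stanislawa is living and takes 1/10.
Pelagia predeceased; the 1/10 allotted to Pelagia's branch passes to Pelagia's issue by representation.
The 1/10 is divided into 2 equal shares of 1/20 among Kazimierz, Jolanta.
Kazimierz is living and takes 1/20.
Jolanta is living and takes 1/20.
Eliasz is living and takes 1/5.
Agnieszka is living and takes 1/5.
Tadeusz predeceased; the 1/5 allotted to Tadeusz's branch passes to Tadeusz's issue by representation.
The 1/5 is divided into 2 equal shares of 1/10 among Danuta, Franciszka.
Danuta predeceased; the 1/10 allotted to Danuta's branch passes to Danuta's issue by representation.
The 1/10 is divided into 2 equal shares of 1/20 among Zofia, Halina.
Zofia is living and takes 1/20.
Halina is living and takes 1/20.
Franciszka is living and takes 1/10.
Radoslaw is living and takes 1/5.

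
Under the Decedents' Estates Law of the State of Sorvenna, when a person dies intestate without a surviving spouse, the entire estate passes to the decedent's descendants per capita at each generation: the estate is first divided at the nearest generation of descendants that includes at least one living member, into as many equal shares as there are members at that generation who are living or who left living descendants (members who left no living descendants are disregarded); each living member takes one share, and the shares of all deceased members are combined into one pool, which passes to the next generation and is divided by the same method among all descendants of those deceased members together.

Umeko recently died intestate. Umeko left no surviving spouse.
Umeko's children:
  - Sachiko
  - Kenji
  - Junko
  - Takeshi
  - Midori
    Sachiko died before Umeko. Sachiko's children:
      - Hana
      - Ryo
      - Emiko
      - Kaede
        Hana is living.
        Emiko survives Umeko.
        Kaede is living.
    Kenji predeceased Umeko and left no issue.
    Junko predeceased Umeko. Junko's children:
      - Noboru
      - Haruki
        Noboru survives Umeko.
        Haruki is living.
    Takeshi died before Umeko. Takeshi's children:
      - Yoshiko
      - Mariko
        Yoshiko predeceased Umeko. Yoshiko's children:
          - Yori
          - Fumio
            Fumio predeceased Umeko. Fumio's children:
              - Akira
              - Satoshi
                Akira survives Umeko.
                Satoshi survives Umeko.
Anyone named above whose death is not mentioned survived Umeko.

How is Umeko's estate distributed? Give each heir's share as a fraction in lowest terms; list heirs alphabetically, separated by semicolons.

Akira 3/128; Emiko 3/32; Hana 3/32; Haruki 3/32; Kaede 3/32; Mariko 3/32; Midori 1/4; Noboru 3/32; Ryo 3/32; Satoshi 3/128; Yori 3/64

There is no surviving spouse, so the entire estate passes to Umeko's descendants per capita at each generation.
At generation 1 (Sachiko, Junko, Takeshi, Midori) there are 4 shares of (1)/4 = 1/4 each.
Living: Midori — each takes 1/4.
Deceased: Sachiko, Junko, and Takeshi. Their combined 3/4 is pooled and carried to generation 2.
At generation 2 (Hana, Ryo, Emiko, Kaede, Noboru, Haruki, Yoshiko, Mariko) there are 8 shares of (3/4)/8 = 3/32 each.
Living: Hana, Ryo, Emiko, Kaede, Noboru, Haruki, and Mariko — each takes 3/32.
Deceased: Yoshiko. That 3/32 share is carried to generation 3.
At generation 3 (Yori, Fumio) there are 2 shares of (3/32)/2 = 3/64 each.
Living: Yori — each takes 3/64.
Deceased: Fumio. That 3/64 share is carried to generation 4.
At generation 4 (Akira, Satoshi) there are 2 shares of (3/64)/2 = 3/128 each.
Living: Akira and Satoshi — each takes 3/128.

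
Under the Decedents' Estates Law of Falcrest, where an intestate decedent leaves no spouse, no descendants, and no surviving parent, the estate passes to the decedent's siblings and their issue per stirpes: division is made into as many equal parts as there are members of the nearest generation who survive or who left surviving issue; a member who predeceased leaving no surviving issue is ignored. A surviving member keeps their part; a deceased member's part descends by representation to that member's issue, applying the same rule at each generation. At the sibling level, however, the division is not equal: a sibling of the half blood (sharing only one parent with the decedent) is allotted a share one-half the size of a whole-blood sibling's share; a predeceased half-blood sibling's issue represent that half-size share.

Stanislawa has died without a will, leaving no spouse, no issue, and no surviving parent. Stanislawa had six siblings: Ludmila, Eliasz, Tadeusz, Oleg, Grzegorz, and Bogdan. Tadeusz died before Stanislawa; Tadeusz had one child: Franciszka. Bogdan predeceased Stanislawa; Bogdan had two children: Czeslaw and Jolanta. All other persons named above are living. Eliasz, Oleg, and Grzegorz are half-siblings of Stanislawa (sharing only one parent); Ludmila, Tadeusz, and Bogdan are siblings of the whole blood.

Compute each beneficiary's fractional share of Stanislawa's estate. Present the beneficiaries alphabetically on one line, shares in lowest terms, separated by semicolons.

No spouse, descendants, or parent survives, so the estate passes to Stanislawa's siblings per stirpes.
Half-blood siblings count for one-half the weight of whole-blood siblings at the initial division.
Dividing 1 in proportion to weights (total weight 9/2): Ludmila (weight 1) → 2/9; Eliasz (weight 1/2) → 1/9; Tadeusz (weight 1) → 2/9; Oleg (weight 1/2) → 1/9; Grzegorz (weight 1/2) → 1/9; Bogdan (weight 1) → 2/9.
Ludmila is living and takes 2/9.
Eliasz is living and takes 1/9.
Tadeusz predeceased; the 2/9 allotted to Tadeusz's branch passes to Tadeusz's issue by representation.
Franciszka is the sole taker at this level and receives the full 2/9.
Oleg is living and takes 1/9.
Grzegorz is living and takes 1/9.
Bogdan predeceased; the 2/9 allotted to Bogdan's branch passes to Bogdan's issue by representation.
The 2/9 is divided into 2 equal shares of 1/9 among Czeslaw, Jolanta.
Czeslaw is living and takes 1/9.
Jolanta is living and takes 1/9.

Czeslaw 1/9; Eliasz 1/9; Franciszka 2/9; Grzegorz 1/9; Jolanta 1/9; Ludmila 2/9; Oleg 1/9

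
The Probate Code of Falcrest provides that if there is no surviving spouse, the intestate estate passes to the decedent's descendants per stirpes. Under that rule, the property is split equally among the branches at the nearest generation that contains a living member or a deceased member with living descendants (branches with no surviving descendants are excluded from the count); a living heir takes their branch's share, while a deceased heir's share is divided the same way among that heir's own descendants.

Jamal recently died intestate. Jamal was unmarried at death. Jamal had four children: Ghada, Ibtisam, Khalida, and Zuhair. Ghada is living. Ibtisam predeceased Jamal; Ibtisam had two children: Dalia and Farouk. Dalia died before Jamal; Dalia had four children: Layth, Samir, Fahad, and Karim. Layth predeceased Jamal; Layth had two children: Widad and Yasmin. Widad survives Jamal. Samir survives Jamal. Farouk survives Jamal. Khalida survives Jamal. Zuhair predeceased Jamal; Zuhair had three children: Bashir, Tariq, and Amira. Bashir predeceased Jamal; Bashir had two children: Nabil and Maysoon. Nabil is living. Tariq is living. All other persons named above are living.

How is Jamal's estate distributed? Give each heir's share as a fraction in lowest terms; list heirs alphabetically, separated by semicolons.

There is no surviving spouse, so the entire estate passes to Jamal's descendants per stirpes.
The estate is divided into 4 equal shares of 1/4 among Ghada, Ibtisam, Khalida, Zuhair.
Ghada is living and takes 1/4.
Ibtisam predeceased; the 1/4 allotted to Ibtisam's branch passes to Ibtisam's issue by representation.
The 1/4 is divided into 2 equal shares of 1/8 among Dalia, Farouk.
Dalia predeceased; the 1/8 allotted to Dalia's branch passes to Dalia's issue by representation.
The 1/8 is divided into 4 equal shares of 1/32 among Layth, Samir, Fahad, Karim.
Layth predeceased; the 1/32 allotted to Layth's branch passes to Layth's issue by representation.
The 1/32 is divided into 2 equal shares of 1/64 among Widad, Yasmin.
Widad is living and takes 1/64.
Yasmin is living and takes 1/64.
Samir is living and takes 1/32.
Fahad is living and takes 1/32.
Karim is living and takes 1/32.
Farouk is living and takes 1/8.
Khalida is living and takes 1/4.
Zuhair predeceased; the 1/4 allotted to Zuhair's branch passes to Zuhair's issue by representation.
The 1/4 is divided into 3 equal shares of 1/12 among Bashir, Tariq, Amira.
Bashir predeceased; the 1/12 allotted to Bashir's branch passes to Bashir's issue by representation.
The 1/12 is divided into 2 equal shares of 1/24 among Nabil, Maysoon.
Nabil is living and takes 1/24.
Maysoon is living and takes 1/24.
Tariq is living and takes 1/12.
Amira is living and takes 1/12.

Amira 1/12; Fahad 1/32; Farouk 1/8; Ghada 1/4; Karim 1/32; Khalida 1/4; Maysoon 1/24; Nabil 1/24; Samir 1/32; Tariq 1/12; Widad 1/64; Yasmin 1/64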